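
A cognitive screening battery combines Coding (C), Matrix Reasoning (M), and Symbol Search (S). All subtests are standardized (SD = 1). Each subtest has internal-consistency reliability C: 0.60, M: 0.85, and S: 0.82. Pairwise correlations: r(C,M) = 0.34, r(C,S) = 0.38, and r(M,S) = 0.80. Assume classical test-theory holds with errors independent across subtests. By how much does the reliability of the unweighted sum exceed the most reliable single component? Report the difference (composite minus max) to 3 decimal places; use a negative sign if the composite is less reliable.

Var(sum) = 3 + 3.04 = 6.04; true-score variance = 2.27 + 3.04 = 5.31; composite reliability = 0.8791.
Max component reliability = 0.8500.
Difference = 0.8791 − 0.8500 = 0.029.

0.029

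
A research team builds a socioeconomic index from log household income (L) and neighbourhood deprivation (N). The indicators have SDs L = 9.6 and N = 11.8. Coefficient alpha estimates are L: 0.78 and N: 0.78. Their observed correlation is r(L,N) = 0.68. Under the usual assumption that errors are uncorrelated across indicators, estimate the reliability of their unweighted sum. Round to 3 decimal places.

Var(L+N) = 9.6² + 11.8² + 2·[9.6·11.8·0.68] = 231.4 + 154.061 = 385.461.
With uncorrelated errors the cross-covariances are all true-score covariance, so they carry over unchanged; only the diagonal terms shrink to ρᵢσᵢ².
True-score variance = [9.6²·0.78 + 11.8²·0.78] + 154.061 = 180.492 + 154.061 = 334.553.
Reliability = 334.553 / 385.461 = 0.868.

0.868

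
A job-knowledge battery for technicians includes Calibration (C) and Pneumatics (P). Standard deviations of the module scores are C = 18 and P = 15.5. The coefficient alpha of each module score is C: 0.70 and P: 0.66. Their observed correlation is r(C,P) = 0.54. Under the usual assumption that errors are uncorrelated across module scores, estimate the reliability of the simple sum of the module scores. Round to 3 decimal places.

Var(C+P) = 18² + 15.5² + 2·[18·15.5·0.54] = 564.25 + 301.32 = 865.57.
With uncorrelated errors the cross-covariances are all true-score covariance, so they carry over unchanged; only the diagonal terms shrink to ρᵢσᵢ².
True-score variance = [18²·0.70 + 15.5²·0.66] + 301.32 = 385.365 + 301.32 = 686.685.
Reliability = 686.685 / 865.57 = 0.793.

0.793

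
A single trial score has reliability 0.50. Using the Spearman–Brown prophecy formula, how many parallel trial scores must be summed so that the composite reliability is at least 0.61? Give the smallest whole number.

k ≥ ρ*(1−ρ₁)/(ρ₁(1−ρ*)) = 0.61·0.50 / (0.50·0.39) = 1.564.
Smallest integer k = 2.

2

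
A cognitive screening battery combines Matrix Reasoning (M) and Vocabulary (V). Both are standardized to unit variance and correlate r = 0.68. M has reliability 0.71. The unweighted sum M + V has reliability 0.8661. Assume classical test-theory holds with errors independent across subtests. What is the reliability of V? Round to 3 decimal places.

Var(M+V) = 2 + 2·0.68 = 3.360.
True-score variance = ρ_M + ρ_V + 2·0.68, so 0.8661 = (0.71 + ρ_V + 1.36) / 3.360.
ρ_V = 0.8661·3.360 − 0.71 − 1.36 = 0.840.

0.840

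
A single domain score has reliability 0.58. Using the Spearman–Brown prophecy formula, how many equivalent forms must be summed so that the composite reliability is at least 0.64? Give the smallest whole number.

k ≥ ρ*(1−ρ₁)/(ρ₁(1−ρ*)) = 0.64·0.42 / (0.58·0.36) = 1.287.
Smallest integer k = 2.

2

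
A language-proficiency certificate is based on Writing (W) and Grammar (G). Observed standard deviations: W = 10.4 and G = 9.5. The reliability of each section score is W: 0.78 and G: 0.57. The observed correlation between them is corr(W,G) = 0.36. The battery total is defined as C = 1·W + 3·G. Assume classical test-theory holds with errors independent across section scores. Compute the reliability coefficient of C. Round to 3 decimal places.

0.671

Var(C) = 10.4² + 3²·9.5² + 2·[3·10.4·9.5·0.36] = 920.41 + 213.408 = 1133.82.
Because errors are independent across components, Cov(Tᵢ,Tⱼ) = Cov(Xᵢ,Xⱼ); the off-diagonal part of the true-score variance is the same as above.
True-score variance = [10.4²·0.78 + 3²·9.5²·0.57] + 213.408 = 547.347 + 213.408 = 760.755.
Reliability = 760.755 / 1133.82 = 0.671.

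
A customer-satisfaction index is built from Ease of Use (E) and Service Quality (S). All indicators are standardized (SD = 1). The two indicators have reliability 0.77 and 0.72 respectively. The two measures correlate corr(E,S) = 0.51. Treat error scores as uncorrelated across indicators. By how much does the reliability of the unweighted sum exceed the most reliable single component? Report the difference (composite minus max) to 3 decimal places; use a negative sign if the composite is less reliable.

Var(sum) = 2 + 1.02 = 3.02; true-score variance = 1.49 + 1.02 = 2.51; composite reliability = 0.8311.
Max component reliability = 0.7700.
Difference = 0.8311 − 0.7700 = 0.061.

0.061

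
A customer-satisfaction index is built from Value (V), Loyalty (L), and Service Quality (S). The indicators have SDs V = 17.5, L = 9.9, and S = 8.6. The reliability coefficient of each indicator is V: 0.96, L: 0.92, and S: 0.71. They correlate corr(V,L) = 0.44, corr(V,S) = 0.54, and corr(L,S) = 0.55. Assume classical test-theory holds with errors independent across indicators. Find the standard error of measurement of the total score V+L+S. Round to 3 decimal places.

Var(total) = 478.22 + 408.654 = 886.874.
True-score variance = 436.681 + 408.654 = 845.335, so reliability = 0.9532.
Error variance = 886.874 − 845.335 = 41.5392; SEM = √41.5392 = 6.445.

6.445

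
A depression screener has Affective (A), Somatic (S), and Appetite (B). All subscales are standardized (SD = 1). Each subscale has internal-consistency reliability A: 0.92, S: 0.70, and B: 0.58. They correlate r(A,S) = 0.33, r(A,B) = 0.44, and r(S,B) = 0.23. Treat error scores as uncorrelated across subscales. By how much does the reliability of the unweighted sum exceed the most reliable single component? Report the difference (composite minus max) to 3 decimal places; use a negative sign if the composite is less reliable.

Var(sum) = 3 + 2 = 5; true-score variance = 2.2 + 2 = 4.2; composite reliability = 0.8400.
Max component reliability = 0.9200.
Difference = 0.8400 − 0.9200 = -0.080.

-0.080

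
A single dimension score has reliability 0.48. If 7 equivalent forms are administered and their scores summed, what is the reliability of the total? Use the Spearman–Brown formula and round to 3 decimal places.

ρ_k = kρ / (1 + (k−1)ρ) = 7·0.48 / (1 + 6·0.48) = 3.360 / 3.880 = 0.866.

0.866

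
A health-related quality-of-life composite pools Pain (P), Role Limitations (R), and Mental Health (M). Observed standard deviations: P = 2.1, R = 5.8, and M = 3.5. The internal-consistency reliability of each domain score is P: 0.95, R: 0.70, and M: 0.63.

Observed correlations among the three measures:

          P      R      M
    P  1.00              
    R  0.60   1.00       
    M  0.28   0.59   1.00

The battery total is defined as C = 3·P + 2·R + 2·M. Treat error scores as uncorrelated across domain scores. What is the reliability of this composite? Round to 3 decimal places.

0.860

Var(C) = 3²·2.1² + 2²·5.8² + 2²·3.5² + 2·[6·2.1·5.8·0.60 + 6·2.1·3.5·0.28 + 4·5.8·3.5·0.59] = 223.25 + 208.208 = 431.458.
With uncorrelated errors the cross-covariances are all true-score covariance, so they carry over unchanged; only the diagonal terms shrink to ρᵢσᵢ².
True-score variance = [3²·2.1²·0.95 + 2²·5.8²·0.70 + 2²·3.5²·0.63] + 208.208 = 162.767 + 208.208 = 370.976.
Reliability = 370.976 / 431.458 = 0.860.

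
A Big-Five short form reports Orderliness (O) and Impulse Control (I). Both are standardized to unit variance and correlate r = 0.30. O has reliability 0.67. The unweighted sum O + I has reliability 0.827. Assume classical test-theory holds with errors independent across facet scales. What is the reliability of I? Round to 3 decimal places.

0.880

Var(O+I) = 2 + 2·0.30 = 2.600.
True-score variance = ρ_O + ρ_I + 2·0.30, so 0.827 = (0.67 + ρ_I + 0.60) / 2.600.
ρ_I = 0.827·2.600 − 0.67 − 0.60 = 0.880.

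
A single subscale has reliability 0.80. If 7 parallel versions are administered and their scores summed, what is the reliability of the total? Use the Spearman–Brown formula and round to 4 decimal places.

0.9655

ρ_k = kρ / (1 + (k−1)ρ) = 7·0.80 / (1 + 6·0.80) = 5.600 / 5.800 = 0.9655.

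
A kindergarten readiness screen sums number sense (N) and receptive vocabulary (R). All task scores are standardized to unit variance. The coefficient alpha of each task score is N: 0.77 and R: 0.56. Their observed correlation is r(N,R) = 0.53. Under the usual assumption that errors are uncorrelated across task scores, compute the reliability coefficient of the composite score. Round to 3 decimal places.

Var(N+R) = 2 + 2·[0.53] = 2 + 1.06 = 3.06.
Under uncorrelated errors the observed covariances equal the true-score covariances, so only the own-variance terms attenuate.
True-score variance = [0.77 + 0.56] + 1.06 = 1.33 + 1.06 = 2.39.
Reliability = 2.39 / 3.06 = 0.781.

0.781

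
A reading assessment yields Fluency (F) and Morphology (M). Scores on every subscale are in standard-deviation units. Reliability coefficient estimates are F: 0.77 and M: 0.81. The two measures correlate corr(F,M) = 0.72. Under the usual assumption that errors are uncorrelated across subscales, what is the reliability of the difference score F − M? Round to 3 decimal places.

Var(F−M) = 1 + 1 − 2·0.72 = 2 − 1.44 = 0.56.
Under uncorrelated errors the observed covariances equal the true-score covariances, so only the own-variance terms attenuate.
True-score variance = [0.77 + 0.81] − 1.44 = 1.58 − 1.44 = 0.14.
Reliability = 0.14 / 0.56 = 0.250.

0.250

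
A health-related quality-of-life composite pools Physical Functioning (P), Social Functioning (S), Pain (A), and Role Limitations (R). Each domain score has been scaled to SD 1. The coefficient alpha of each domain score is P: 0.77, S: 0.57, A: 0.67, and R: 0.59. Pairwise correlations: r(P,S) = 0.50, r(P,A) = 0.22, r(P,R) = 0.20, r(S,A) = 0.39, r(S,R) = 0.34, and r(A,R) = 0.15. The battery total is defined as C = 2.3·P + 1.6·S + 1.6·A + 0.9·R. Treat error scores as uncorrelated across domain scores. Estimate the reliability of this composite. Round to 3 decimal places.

0.832

Var(C) = 2.3² + 1.6² + 1.6² + 0.9² + 2·[3.68·0.50 + 3.68·0.22 + 2.07·0.20 + 2.56·0.39 + 1.44·0.34 + 1.44·0.15] = 11.22 + 9.5352 = 20.7552.
With uncorrelated errors the cross-covariances are all true-score covariance, so they carry over unchanged; only the diagonal terms shrink to ρᵢσᵢ².
True-score variance = [2.3²·0.77 + 1.6²·0.57 + 1.6²·0.67 + 0.9²·0.59] + 9.5352 = 7.7256 + 9.5352 = 17.2608.
Reliability = 17.2608 / 20.7552 = 0.832.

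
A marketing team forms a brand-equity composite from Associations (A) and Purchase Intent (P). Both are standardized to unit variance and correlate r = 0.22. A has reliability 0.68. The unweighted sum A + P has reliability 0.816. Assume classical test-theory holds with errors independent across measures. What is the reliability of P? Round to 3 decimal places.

0.871

Var(A+P) = 2 + 2·0.22 = 2.440.
True-score variance = ρ_A + ρ_P + 2·0.22, so 0.816 = (0.68 + ρ_P + 0.44) / 2.440.
ρ_P = 0.816·2.440 − 0.68 − 0.44 = 0.871.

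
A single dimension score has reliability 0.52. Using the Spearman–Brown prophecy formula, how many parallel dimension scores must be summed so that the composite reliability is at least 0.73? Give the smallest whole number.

3

k ≥ ρ*(1−ρ₁)/(ρ₁(1−ρ*)) = 0.73·0.48 / (0.52·0.27) = 2.496.
Smallest integer k = 3.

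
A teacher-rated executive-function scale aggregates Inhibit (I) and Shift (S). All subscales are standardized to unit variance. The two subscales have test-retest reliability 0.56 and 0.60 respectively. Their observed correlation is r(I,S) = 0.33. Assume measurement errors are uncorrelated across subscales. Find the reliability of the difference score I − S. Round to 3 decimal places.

Var(I−S) = 1 + 1 − 2·0.33 = 2 − 0.66 = 1.34.
With uncorrelated errors the cross-covariances are all true-score covariance, so they carry over unchanged; only the diagonal terms shrink to ρᵢσᵢ².
True-score variance = [0.56 + 0.60] − 0.66 = 1.16 − 0.66 = 0.5.
Reliability = 0.5 / 1.34 = 0.373.

0.373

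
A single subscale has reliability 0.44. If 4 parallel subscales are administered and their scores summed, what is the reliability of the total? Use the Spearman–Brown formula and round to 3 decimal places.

0.759

ρ_k = kρ / (1 + (k−1)ρ) = 4·0.44 / (1 + 3·0.44) = 1.760 / 2.320 = 0.759.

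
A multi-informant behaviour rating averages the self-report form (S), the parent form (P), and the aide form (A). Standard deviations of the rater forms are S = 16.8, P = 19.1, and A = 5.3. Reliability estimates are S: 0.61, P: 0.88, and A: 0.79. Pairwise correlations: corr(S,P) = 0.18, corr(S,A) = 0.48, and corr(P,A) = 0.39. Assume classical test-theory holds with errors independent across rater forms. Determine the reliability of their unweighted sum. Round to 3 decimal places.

Var(S+P+A) = 16.8² + 19.1² + 5.3² + 2·[16.8·19.1·0.18 + 16.8·5.3·0.48 + 19.1·5.3·0.39] = 675.14 + 279.955 = 955.095.
With uncorrelated errors the cross-covariances are all true-score covariance, so they carry over unchanged; only the diagonal terms shrink to ρᵢσᵢ².
True-score variance = [16.8²·0.61 + 19.1²·0.88 + 5.3²·0.79] + 279.955 = 515.39 + 279.955 = 795.345.
Reliability = 795.345 / 955.095 = 0.833.

0.833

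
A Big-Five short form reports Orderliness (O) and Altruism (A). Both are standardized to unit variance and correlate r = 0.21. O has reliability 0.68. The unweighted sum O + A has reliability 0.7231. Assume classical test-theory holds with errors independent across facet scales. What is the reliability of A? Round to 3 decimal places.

0.650

Var(O+A) = 2 + 2·0.21 = 2.420.
True-score variance = ρ_O + ρ_A + 2·0.21, so 0.7231 = (0.68 + ρ_A + 0.42) / 2.420.
ρ_A = 0.7231·2.420 − 0.68 − 0.42 = 0.650.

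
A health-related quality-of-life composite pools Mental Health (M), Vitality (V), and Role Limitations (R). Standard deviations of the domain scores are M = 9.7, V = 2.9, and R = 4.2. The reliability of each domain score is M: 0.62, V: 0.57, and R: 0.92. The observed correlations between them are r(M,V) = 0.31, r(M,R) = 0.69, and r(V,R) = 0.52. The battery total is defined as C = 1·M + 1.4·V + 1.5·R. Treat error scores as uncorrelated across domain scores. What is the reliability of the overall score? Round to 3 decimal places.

0.839

Var(C) = 9.7² + 1.4²·2.9² + 1.5²·4.2² + 2·[1.4·9.7·2.9·0.31 + 1.5·9.7·4.2·0.69 + 2.1·2.9·4.2·0.52] = 150.264 + 135.35 = 285.613.
Under uncorrelated errors the observed covariances equal the true-score covariances, so only the own-variance terms attenuate.
True-score variance = [9.7²·0.62 + 1.4²·2.9²·0.57 + 1.5²·4.2²·0.92] + 135.35 = 104.246 + 135.35 = 239.596.
Reliability = 239.596 / 285.613 = 0.839.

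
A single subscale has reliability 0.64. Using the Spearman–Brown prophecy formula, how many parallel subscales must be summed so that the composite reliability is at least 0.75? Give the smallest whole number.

2

k ≥ ρ*(1−ρ₁)/(ρ₁(1−ρ*)) = 0.75·0.36 / (0.64·0.25) = 1.688.
Smallest integer k = 2.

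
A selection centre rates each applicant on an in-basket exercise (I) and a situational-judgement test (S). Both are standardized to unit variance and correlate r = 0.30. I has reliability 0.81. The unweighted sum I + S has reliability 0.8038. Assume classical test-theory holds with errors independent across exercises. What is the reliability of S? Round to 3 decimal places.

Var(I+S) = 2 + 2·0.30 = 2.600.
True-score variance = ρ_I + ρ_S + 2·0.30, so 0.8038 = (0.81 + ρ_S + 0.60) / 2.600.
ρ_S = 0.8038·2.600 − 0.81 − 0.60 = 0.680.

0.680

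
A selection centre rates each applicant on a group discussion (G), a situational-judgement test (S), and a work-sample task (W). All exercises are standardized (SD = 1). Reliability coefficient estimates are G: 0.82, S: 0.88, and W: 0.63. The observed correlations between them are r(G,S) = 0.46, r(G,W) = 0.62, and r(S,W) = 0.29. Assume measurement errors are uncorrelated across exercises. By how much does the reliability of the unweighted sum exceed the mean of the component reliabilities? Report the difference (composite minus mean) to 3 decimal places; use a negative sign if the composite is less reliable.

0.107

Var(sum) = 3 + 2.74 = 5.74; true-score variance = 2.33 + 2.74 = 5.07; composite reliability = 0.8833.
Mean component reliability = 0.7767.
Difference = 0.8833 − 0.7767 = 0.107.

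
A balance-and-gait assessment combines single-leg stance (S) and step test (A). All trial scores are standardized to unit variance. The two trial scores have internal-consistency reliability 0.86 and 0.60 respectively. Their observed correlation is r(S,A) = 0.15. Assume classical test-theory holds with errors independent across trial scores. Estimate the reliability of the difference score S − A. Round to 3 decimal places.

0.682

Var(S−A) = 1 + 1 − 2·0.15 = 2 − 0.3 = 1.7.
With uncorrelated errors the cross-covariances are all true-score covariance, so they carry over unchanged; only the diagonal terms shrink to ρᵢσᵢ².
True-score variance = [0.86 + 0.60] − 0.3 = 1.46 − 0.3 = 1.16.
Reliability = 1.16 / 1.7 = 0.682.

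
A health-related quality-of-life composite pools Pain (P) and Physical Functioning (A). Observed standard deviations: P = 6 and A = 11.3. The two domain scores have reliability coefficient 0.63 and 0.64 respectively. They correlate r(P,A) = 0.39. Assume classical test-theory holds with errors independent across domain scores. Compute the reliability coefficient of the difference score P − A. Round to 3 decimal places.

Var(P−A) = 6² + 11.3² − 2·6·11.3·0.39 = 163.69 − 52.884 = 110.806.
Because errors are independent across components, Cov(Tᵢ,Tⱼ) = Cov(Xᵢ,Xⱼ); the off-diagonal part of the true-score variance is the same as above.
True-score variance = [6²·0.63 + 11.3²·0.64] − 52.884 = 104.402 − 52.884 = 51.5176.
Reliability = 51.5176 / 110.806 = 0.465.

0.465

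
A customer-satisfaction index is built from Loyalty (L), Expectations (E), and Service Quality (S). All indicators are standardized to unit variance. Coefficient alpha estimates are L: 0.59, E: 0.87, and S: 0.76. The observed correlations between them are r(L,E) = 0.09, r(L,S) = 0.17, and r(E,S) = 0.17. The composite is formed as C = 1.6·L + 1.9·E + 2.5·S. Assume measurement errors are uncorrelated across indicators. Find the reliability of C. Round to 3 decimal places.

Var(C) = 1.6² + 1.9² + 2.5² + 2·[3.04·0.09 + 4·0.17 + 4.75·0.17] = 12.42 + 3.5222 = 15.9422.
Under uncorrelated errors the observed covariances equal the true-score covariances, so only the own-variance terms attenuate.
True-score variance = [1.6²·0.59 + 1.9²·0.87 + 2.5²·0.76] + 3.5222 = 9.4011 + 3.5222 = 12.9233.
Reliability = 12.9233 / 15.9422 = 0.811.

0.811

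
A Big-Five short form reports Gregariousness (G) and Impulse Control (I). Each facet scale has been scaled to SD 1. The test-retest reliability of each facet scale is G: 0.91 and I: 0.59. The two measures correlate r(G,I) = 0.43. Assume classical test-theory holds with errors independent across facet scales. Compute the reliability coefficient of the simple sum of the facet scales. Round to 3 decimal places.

0.825

Var(G+I) = 2 + 2·[0.43] = 2 + 0.86 = 2.86.
Because errors are independent across components, Cov(Tᵢ,Tⱼ) = Cov(Xᵢ,Xⱼ); the off-diagonal part of the true-score variance is the same as above.
True-score variance = [0.91 + 0.59] + 0.86 = 1.5 + 0.86 = 2.36.
Reliability = 2.36 / 2.86 = 0.825.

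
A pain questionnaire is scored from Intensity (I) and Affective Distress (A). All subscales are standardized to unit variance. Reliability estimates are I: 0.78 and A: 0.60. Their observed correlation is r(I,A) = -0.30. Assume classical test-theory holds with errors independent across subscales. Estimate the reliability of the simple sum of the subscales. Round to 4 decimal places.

0.5571

Var(I+A) = 2 + 2·[(-0.30)] = 2 − 0.6 = 1.4.
With uncorrelated errors the cross-covariances are all true-score covariance, so they carry over unchanged; only the diagonal terms shrink to ρᵢσᵢ².
True-score variance = [0.78 + 0.60] − 0.6 = 1.38 − 0.6 = 0.78.
Reliability = 0.78 / 1.4 = 0.5571.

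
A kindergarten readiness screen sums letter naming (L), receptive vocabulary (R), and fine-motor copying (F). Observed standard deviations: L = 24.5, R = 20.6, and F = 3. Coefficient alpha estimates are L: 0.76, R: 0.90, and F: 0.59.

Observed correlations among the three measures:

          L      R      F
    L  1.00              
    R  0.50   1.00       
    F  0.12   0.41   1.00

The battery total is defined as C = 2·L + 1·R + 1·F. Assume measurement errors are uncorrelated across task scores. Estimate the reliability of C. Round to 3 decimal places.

0.842

Var(C) = 2²·24.5² + 20.6² + 3² + 2·[2·24.5·20.6·0.50 + 2·24.5·3·0.12 + 20.6·3·0.41] = 2834.36 + 1095.36 = 3929.72.
Because errors are independent across components, Cov(Tᵢ,Tⱼ) = Cov(Xᵢ,Xⱼ); the off-diagonal part of the true-score variance is the same as above.
True-score variance = [2²·24.5²·0.76 + 20.6²·0.90 + 3²·0.59] + 1095.36 = 2211.99 + 1095.36 = 3307.35.
Reliability = 3307.35 / 3929.72 = 0.842.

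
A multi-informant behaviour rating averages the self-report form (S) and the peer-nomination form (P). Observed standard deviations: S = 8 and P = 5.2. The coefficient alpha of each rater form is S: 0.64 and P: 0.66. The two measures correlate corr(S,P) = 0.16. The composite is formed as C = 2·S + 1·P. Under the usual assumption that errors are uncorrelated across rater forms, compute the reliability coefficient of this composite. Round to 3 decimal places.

0.673

Var(C) = 2²·8² + 5.2² + 2·[2·8·5.2·0.16] = 283.04 + 26.624 = 309.664.
With uncorrelated errors the cross-covariances are all true-score covariance, so they carry over unchanged; only the diagonal terms shrink to ρᵢσᵢ².
True-score variance = [2²·8²·0.64 + 5.2²·0.66] + 26.624 = 181.686 + 26.624 = 208.31.
Reliability = 208.31 / 309.664 = 0.673.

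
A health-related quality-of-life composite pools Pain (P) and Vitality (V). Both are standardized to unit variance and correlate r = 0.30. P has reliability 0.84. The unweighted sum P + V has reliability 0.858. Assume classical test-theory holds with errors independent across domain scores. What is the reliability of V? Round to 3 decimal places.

Var(P+V) = 2 + 2·0.30 = 2.600.
True-score variance = ρ_P + ρ_V + 2·0.30, so 0.858 = (0.84 + ρ_V + 0.60) / 2.600.
ρ_V = 0.858·2.600 − 0.84 − 0.60 = 0.791.

0.791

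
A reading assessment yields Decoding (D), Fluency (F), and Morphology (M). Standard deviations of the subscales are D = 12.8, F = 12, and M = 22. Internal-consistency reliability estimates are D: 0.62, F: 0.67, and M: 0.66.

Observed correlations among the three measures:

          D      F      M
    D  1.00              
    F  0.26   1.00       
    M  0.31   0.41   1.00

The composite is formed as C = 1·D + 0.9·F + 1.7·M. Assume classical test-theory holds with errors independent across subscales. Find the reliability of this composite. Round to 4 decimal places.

0.7578

Var(C) = 12.8² + 0.9²·12² + 1.7²·22² + 2·[0.9·12.8·12·0.26 + 1.7·12.8·22·0.31 + 1.53·12·22·0.41] = 1679.24 + 699.906 = 2379.15.
Under uncorrelated errors the observed covariances equal the true-score covariances, so only the own-variance terms attenuate.
True-score variance = [12.8²·0.62 + 0.9²·12²·0.67 + 1.7²·22²·0.66] + 699.906 = 1102.91 + 699.906 = 1802.82.
Reliability = 1802.82 / 2379.15 = 0.7578.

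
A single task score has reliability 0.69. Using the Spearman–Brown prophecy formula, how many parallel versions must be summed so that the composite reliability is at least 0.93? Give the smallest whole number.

6

k ≥ ρ*(1−ρ₁)/(ρ₁(1−ρ*)) = 0.93·0.31 / (0.69·0.07) = 5.969.
Smallest integer k = 6.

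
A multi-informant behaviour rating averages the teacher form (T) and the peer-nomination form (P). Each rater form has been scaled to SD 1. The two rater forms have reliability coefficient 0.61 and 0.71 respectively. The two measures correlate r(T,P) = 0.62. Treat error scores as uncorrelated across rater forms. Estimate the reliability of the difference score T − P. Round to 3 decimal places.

Var(T−P) = 1 + 1 − 2·0.62 = 2 − 1.24 = 0.76.
Because errors are independent across components, Cov(Tᵢ,Tⱼ) = Cov(Xᵢ,Xⱼ); the off-diagonal part of the true-score variance is the same as above.
True-score variance = [0.61 + 0.71] − 1.24 = 1.32 − 1.24 = 0.08.
Reliability = 0.08 / 0.76 = 0.105.

0.105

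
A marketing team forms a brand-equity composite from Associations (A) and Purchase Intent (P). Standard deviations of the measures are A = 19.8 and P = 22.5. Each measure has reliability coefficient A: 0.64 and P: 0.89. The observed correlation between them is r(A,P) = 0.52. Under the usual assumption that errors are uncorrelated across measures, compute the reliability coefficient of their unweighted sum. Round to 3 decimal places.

Var(A+P) = 19.8² + 22.5² + 2·[19.8·22.5·0.52] = 898.29 + 463.32 = 1361.61.
Under uncorrelated errors the observed covariances equal the true-score covariances, so only the own-variance terms attenuate.
True-score variance = [19.8²·0.64 + 22.5²·0.89] + 463.32 = 701.468 + 463.32 = 1164.79.
Reliability = 1164.79 / 1361.61 = 0.855.

0.855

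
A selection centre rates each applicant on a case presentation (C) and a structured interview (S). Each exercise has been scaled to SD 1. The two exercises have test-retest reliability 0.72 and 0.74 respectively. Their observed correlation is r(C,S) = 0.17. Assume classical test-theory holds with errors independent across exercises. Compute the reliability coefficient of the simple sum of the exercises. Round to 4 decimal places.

0.7692

Var(C+S) = 2 + 2·[0.17] = 2 + 0.34 = 2.34.
Because errors are independent across components, Cov(Tᵢ,Tⱼ) = Cov(Xᵢ,Xⱼ); the off-diagonal part of the true-score variance is the same as above.
True-score variance = [0.72 + 0.74] + 0.34 = 1.46 + 0.34 = 1.8.
Reliability = 1.8 / 2.34 = 0.7692.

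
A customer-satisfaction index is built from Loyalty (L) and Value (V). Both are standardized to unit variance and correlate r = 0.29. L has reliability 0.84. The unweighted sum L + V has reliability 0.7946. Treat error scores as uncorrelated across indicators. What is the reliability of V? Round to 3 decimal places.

Var(L+V) = 2 + 2·0.29 = 2.580.
True-score variance = ρ_L + ρ_V + 2·0.29, so 0.7946 = (0.84 + ρ_V + 0.58) / 2.580.
ρ_V = 0.7946·2.580 − 0.84 − 0.58 = 0.630.

0.630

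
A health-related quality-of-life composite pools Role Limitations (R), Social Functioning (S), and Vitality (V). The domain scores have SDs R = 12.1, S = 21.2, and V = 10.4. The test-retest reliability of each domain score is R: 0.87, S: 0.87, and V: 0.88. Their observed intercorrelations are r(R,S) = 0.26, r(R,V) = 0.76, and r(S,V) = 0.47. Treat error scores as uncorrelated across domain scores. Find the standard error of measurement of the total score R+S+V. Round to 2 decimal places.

Var(total) = 704.01 + 531.918 = 1235.93.
True-score variance = 613.57 + 531.918 = 1145.49, so reliability = 0.9268.
Error variance = 1235.93 − 1145.49 = 90.4397; SEM = √90.4397 = 9.51.

9.51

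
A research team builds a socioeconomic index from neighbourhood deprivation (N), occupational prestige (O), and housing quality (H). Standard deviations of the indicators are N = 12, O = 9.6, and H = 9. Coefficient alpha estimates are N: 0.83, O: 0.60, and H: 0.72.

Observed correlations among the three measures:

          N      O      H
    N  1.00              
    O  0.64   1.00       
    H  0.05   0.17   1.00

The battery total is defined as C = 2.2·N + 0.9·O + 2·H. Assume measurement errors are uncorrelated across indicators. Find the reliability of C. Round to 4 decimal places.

Var(C) = 2.2²·12² + 0.9²·9.6² + 2²·9² + 2·[1.98·12·9.6·0.64 + 4.4·12·9·0.05 + 1.8·9.6·9·0.17] = 1095.61 + 392.36 = 1487.97.
Under uncorrelated errors the observed covariances equal the true-score covariances, so only the own-variance terms attenuate.
True-score variance = [2.2²·12²·0.83 + 0.9²·9.6²·0.60 + 2²·9²·0.72] + 392.36 = 856.547 + 392.36 = 1248.91.
Reliability = 1248.91 / 1487.97 = 0.8393.

0.8393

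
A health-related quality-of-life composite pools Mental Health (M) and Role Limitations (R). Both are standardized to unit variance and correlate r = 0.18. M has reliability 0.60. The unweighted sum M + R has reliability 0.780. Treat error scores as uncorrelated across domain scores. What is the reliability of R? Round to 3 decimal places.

Var(M+R) = 2 + 2·0.18 = 2.360.
True-score variance = ρ_M + ρ_R + 2·0.18, so 0.780 = (0.60 + ρ_R + 0.36) / 2.360.
ρ_R = 0.780·2.360 − 0.60 − 0.36 = 0.881.

0.881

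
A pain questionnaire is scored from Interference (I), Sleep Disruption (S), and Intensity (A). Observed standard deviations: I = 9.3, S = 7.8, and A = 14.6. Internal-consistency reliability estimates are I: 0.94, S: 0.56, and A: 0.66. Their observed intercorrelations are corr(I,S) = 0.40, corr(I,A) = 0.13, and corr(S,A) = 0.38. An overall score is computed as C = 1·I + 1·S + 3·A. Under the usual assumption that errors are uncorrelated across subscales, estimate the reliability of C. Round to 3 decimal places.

Var(C) = 9.3² + 7.8² + 3²·14.6² + 2·[9.3·7.8·0.40 + 3·9.3·14.6·0.13 + 3·7.8·14.6·0.38] = 2065.77 + 423.587 = 2489.36.
Under uncorrelated errors the observed covariances equal the true-score covariances, so only the own-variance terms attenuate.
True-score variance = [9.3²·0.94 + 7.8²·0.56 + 3²·14.6²·0.66] + 423.587 = 1381.54 + 423.587 = 1805.13.
Reliability = 1805.13 / 2489.36 = 0.725.

0.725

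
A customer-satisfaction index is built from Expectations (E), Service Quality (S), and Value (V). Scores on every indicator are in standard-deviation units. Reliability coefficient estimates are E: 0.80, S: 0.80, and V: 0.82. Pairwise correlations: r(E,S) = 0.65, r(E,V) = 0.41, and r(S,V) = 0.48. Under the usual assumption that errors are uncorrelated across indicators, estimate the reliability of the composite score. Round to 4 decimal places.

0.9046

Var(E+S+V) = 3 + 2·[0.65 + 0.41 + 0.48] = 3 + 3.08 = 6.08.
With uncorrelated errors the cross-covariances are all true-score covariance, so they carry over unchanged; only the diagonal terms shrink to ρᵢσᵢ².
True-score variance = [0.80 + 0.80 + 0.82] + 3.08 = 2.42 + 3.08 = 5.5.
Reliability = 5.5 / 6.08 = 0.9046.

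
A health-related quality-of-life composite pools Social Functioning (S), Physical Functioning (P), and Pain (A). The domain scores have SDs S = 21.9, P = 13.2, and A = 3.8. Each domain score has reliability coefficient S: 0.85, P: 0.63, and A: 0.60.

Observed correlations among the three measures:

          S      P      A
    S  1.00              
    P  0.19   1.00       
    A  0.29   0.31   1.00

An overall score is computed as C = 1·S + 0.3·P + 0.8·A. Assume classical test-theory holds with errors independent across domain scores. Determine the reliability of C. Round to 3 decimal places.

Var(C) = 21.9² + 0.3²·13.2² + 0.8²·3.8² + 2·[0.3·21.9·13.2·0.19 + 0.8·21.9·3.8·0.29 + 0.24·13.2·3.8·0.31] = 504.533 + 79.033 = 583.566.
With uncorrelated errors the cross-covariances are all true-score covariance, so they carry over unchanged; only the diagonal terms shrink to ρᵢσᵢ².
True-score variance = [21.9²·0.85 + 0.3²·13.2²·0.63 + 0.8²·3.8²·0.60] + 79.033 = 423.093 + 79.033 = 502.126.
Reliability = 502.126 / 583.566 = 0.860.

0.860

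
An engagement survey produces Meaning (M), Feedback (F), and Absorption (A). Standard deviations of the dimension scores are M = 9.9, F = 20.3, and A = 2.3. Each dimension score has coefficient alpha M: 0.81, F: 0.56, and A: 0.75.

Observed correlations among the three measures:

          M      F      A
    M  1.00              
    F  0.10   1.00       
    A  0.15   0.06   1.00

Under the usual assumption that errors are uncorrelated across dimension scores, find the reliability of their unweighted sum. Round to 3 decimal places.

0.646

Var(M+F+A) = 9.9² + 20.3² + 2.3² + 2·[9.9·20.3·0.10 + 9.9·2.3·0.15 + 20.3·2.3·0.06] = 515.39 + 52.6278 = 568.018.
With uncorrelated errors the cross-covariances are all true-score covariance, so they carry over unchanged; only the diagonal terms shrink to ρᵢσᵢ².
True-score variance = [9.9²·0.81 + 20.3²·0.56 + 2.3²·0.75] + 52.6278 = 314.126 + 52.6278 = 366.754.
Reliability = 366.754 / 568.018 = 0.646.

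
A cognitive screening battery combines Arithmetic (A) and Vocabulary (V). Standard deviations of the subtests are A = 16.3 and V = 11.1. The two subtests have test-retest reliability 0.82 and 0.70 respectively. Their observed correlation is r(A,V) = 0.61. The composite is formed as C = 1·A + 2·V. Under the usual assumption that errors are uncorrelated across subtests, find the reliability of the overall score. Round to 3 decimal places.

0.837

Var(C) = 16.3² + 2²·11.1² + 2·[2·16.3·11.1·0.61] = 758.53 + 441.469 = 1200.
Under uncorrelated errors the observed covariances equal the true-score covariances, so only the own-variance terms attenuate.
True-score variance = [16.3²·0.82 + 2²·11.1²·0.70] + 441.469 = 562.854 + 441.469 = 1004.32.
Reliability = 1004.32 / 1200 = 0.837.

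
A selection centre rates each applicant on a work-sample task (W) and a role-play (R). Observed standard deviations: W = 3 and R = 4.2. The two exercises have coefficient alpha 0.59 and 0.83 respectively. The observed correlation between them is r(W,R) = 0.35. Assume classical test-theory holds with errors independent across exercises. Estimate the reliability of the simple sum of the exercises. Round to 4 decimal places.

Var(W+R) = 3² + 4.2² + 2·[3·4.2·0.35] = 26.64 + 8.82 = 35.46.
With uncorrelated errors the cross-covariances are all true-score covariance, so they carry over unchanged; only the diagonal terms shrink to ρᵢσᵢ².
True-score variance = [3²·0.59 + 4.2²·0.83] + 8.82 = 19.9512 + 8.82 = 28.7712.
Reliability = 28.7712 / 35.46 = 0.8114.

0.8114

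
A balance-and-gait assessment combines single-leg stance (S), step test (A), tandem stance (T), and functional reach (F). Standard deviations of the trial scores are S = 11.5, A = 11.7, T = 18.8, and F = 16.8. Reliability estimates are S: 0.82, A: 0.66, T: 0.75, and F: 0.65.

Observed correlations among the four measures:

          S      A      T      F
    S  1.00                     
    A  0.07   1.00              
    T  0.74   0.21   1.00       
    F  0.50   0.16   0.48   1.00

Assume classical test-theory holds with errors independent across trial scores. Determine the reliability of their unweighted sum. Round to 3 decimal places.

0.864

Var(S+A+T+F) = 11.5² + 11.7² + 18.8² + 16.8² + 2·[11.5·11.7·0.07 + 11.5·18.8·0.74 + 11.5·16.8·0.50 + 11.7·18.8·0.21 + 11.7·16.8·0.16 + 18.8·16.8·0.48] = 904.82 + 990.502 = 1895.32.
With uncorrelated errors the cross-covariances are all true-score covariance, so they carry over unchanged; only the diagonal terms shrink to ρᵢσᵢ².
True-score variance = [11.5²·0.82 + 11.7²·0.66 + 18.8²·0.75 + 16.8²·0.65] + 990.502 = 647.328 + 990.502 = 1637.83.
Reliability = 1637.83 / 1895.32 = 0.864.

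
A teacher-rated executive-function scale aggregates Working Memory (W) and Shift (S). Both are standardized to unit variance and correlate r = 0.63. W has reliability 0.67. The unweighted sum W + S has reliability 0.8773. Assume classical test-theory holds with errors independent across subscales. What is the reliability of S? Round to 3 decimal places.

0.930

Var(W+S) = 2 + 2·0.63 = 3.260.
True-score variance = ρ_W + ρ_S + 2·0.63, so 0.8773 = (0.67 + ρ_S + 1.26) / 3.260.
ρ_S = 0.8773·3.260 − 0.67 − 1.26 = 0.930.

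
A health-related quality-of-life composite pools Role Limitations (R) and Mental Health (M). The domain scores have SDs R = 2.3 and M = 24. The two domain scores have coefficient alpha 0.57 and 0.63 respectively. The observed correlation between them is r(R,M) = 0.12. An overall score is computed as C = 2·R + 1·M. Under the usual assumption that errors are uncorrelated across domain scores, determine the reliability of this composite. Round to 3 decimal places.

0.644

Var(C) = 2²·2.3² + 24² + 2·[2·2.3·24·0.12] = 597.16 + 26.496 = 623.656.
With uncorrelated errors the cross-covariances are all true-score covariance, so they carry over unchanged; only the diagonal terms shrink to ρᵢσᵢ².
True-score variance = [2²·2.3²·0.57 + 24²·0.63] + 26.496 = 374.941 + 26.496 = 401.437.
Reliability = 401.437 / 623.656 = 0.644.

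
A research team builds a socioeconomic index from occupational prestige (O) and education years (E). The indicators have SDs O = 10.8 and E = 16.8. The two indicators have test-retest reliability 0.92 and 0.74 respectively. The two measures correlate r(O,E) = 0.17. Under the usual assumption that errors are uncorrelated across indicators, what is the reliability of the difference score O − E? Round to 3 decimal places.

Var(O−E) = 10.8² + 16.8² − 2·10.8·16.8·0.17 = 398.88 − 61.6896 = 337.19.
With uncorrelated errors the cross-covariances are all true-score covariance, so they carry over unchanged; only the diagonal terms shrink to ρᵢσᵢ².
True-score variance = [10.8²·0.92 + 16.8²·0.74] − 61.6896 = 316.166 − 61.6896 = 254.477.
Reliability = 254.477 / 337.19 = 0.755.

0.755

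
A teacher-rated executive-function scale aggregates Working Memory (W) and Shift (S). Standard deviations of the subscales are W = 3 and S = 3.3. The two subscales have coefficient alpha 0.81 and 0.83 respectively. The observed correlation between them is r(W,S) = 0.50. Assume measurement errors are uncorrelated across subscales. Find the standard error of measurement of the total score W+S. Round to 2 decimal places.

Var(total) = 19.89 + 9.9 = 29.79.
True-score variance = 16.3287 + 9.9 = 26.2287, so reliability = 0.8805.
Error variance = 29.79 − 26.2287 = 3.5613; SEM = √3.5613 = 1.89.

1.89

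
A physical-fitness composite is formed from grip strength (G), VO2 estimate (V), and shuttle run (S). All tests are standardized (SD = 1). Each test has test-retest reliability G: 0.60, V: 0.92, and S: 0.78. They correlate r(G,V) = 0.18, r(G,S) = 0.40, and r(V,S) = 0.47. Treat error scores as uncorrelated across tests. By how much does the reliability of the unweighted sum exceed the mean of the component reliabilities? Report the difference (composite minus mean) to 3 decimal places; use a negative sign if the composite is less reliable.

0.096

Var(sum) = 3 + 2.1 = 5.1; true-score variance = 2.3 + 2.1 = 4.4; composite reliability = 0.8627.
Mean component reliability = 0.7667.
Difference = 0.8627 − 0.7667 = 0.096.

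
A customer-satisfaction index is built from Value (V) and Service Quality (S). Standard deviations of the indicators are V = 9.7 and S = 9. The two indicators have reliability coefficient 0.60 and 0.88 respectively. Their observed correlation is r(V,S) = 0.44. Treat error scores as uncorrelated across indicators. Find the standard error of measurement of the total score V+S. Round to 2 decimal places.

6.88

Var(total) = 175.09 + 76.824 = 251.914.
True-score variance = 127.734 + 76.824 = 204.558, so reliability = 0.8120.
Error variance = 251.914 − 204.558 = 47.356; SEM = √47.356 = 6.88.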